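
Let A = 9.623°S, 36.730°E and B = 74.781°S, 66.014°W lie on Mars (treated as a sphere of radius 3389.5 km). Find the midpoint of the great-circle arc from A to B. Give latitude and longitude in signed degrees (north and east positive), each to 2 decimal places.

-49.62°, 21.31°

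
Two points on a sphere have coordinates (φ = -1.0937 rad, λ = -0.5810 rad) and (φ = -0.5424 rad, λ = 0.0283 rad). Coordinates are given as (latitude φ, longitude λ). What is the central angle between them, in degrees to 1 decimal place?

38.6°

With latitudes φ₁ = -62.664°, φ₂ = -31.077° and longitude difference Δλ = 34.910°:
Haversine: a = sin²(Δφ/2) + cos φ₁ cos φ₂ sin²(Δλ/2) = 0.0741 + (0.4592)(0.8565)(0.0900) = 0.10946.
Central angle c = 2·arcsin(√a) = 0.67442 rad.
So the angular separation is 38.6°.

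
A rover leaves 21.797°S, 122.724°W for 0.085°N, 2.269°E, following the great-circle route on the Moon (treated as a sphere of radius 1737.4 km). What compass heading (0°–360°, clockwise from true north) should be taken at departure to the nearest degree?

104°

With φ₁ = -0.3804, φ₂ = 0.0015, Δλ = 2.1815 rad, the forward-azimuth formula gives
θ = atan2( sin Δλ cos φ₂ , cos φ₁ sin φ₂ − sin φ₁ cos φ₂ cos Δλ ) = atan2(0.8192, -0.2116) = 104.48°.
So the initial bearing is 104°.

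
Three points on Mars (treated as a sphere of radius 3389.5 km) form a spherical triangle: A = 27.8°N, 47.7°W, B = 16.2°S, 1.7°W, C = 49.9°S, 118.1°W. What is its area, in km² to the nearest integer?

14190328 km²

Side lengths (central angles): a = 1.6325, b = 1.7372, c = 1.0928 rad; semiperimeter s = 2.2312.
By l'Huilier's theorem, tan(E/4) = √[tan(s/2) tan((s−a)/2) tan((s−b)/2) tan((s−c)/2)], giving spherical excess E = 1.2352 rad.
Area = E·R² = 1.2352 × (3389.5)² ≈ 14190328 km².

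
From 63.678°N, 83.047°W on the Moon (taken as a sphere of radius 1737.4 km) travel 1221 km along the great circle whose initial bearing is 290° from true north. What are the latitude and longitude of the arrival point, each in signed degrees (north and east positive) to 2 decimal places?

Angular distance δ = d/R = 1221/1737.4 = 0.70277 rad; initial bearing θ = 5.0615 rad.
sin φ₂ = sin φ₁ cos δ + cos φ₁ sin δ cos θ = (0.8963)(0.7631) + (0.4434)(0.6463)(0.3420) = 0.7820, so φ₂ = 51.44°.
Δλ = atan2(sin θ sin δ cos φ₁, cos δ − sin φ₁ sin φ₂) = atan2(-0.2693, 0.0622) = -77.001°.
λ₂ = -83.047° − 77.001° = -160.05°.

51.44°, -160.05°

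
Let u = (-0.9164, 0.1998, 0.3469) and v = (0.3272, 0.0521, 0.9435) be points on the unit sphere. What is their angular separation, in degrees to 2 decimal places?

87.83°

u·v = 0.0379; |u| = 1.0000, |v| = 1.0000.
cos θ = (u·v)/(|u||v|) = 0.0379, so θ = 87.83°.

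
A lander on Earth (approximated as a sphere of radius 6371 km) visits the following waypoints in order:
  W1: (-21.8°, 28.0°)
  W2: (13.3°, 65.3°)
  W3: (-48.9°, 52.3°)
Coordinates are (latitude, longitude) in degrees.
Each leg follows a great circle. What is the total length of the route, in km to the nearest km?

Leg W1→W2: central angle 0.8849 rad, distance 5637.9 km.
Leg W2→W3: central angle 1.1040 rad, distance 7033.9 km.
Total: 5637.9 + 7033.9 ≈ 12672 km.

12672 km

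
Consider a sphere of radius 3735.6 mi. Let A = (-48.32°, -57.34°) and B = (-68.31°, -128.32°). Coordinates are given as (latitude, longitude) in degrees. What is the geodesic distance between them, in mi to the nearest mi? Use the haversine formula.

2561 mi

With latitudes φ₁ = -48.320°, φ₂ = -68.310° and longitude difference Δλ = -70.980°:
Haversine: a = sin²(Δφ/2) + cos φ₁ cos φ₂ sin²(Δλ/2) = 0.0301 + (0.6650)(0.3696)(0.3371) = 0.11296.
Central angle c = 2·arcsin(√a) = 0.68553 rad.
Distance = R·c = 3735.6 × 0.6855 ≈ 2561 mi.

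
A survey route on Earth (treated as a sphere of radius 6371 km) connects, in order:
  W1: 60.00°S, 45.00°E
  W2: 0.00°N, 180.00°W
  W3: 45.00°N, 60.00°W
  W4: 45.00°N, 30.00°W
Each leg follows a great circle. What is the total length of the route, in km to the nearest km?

26965 km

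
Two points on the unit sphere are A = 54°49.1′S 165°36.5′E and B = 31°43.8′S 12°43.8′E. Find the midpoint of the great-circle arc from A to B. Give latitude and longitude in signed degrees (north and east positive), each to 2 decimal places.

The central angle between A and B is δ = 1.5771 rad.
With f = 0.5, the slerp weights are sin((1−f)δ)/sin δ = 0.7094 and sin(fδ)/sin δ = 0.7094.
Weighted sum of the unit vectors: (0.7094)·(-0.5581,0.1432,-0.8173) + (0.7094)·(0.8296,0.1874,-0.5259) = (0.1926, 0.2345, -0.9528).
Converting back: φ = atan2(z, √(x²+y²)) = -72.33°, λ = atan2(y, x) = 50.60°.

-72.33°, 50.60°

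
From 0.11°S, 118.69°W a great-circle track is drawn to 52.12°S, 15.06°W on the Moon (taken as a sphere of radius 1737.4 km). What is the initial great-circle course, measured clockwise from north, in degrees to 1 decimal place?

142.9°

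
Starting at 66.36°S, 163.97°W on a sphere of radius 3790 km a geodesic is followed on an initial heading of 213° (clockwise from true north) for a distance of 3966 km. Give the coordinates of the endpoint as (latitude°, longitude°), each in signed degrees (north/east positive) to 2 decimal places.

Angular distance δ = d/R = 3966/3790 = 1.04644 rad; initial bearing θ = 3.7176 rad.
sin φ₂ = sin φ₁ cos δ + cos φ₁ sin δ cos θ = (-0.9161)(0.5007) + (0.4010)(0.8656)(-0.8387) = -0.7498, so φ₂ = -48.57°.
Δλ = atan2(sin θ sin δ cos φ₁, cos δ − sin φ₁ sin φ₂) = atan2(-0.1891, -0.1862) = -134.562°.
λ₂ = -163.970° − 134.562° = -298.53° → 61.47° after wrapping to (−180°, 180°].

-48.57°, 61.47°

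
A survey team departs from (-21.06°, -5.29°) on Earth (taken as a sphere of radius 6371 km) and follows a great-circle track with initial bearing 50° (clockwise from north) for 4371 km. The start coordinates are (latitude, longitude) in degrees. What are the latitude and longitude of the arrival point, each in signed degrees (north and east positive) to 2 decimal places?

5.85°, 23.91°

Angular distance δ = d/R = 4371/6371 = 0.68608 rad; initial bearing θ = 0.8727 rad.
sin φ₂ = sin φ₁ cos δ + cos φ₁ sin δ cos θ = (-0.3593)(0.7737) + (0.9332)(0.6335)(0.6428) = 0.1020, so φ₂ = 5.85°.
Δλ = atan2(sin θ sin δ cos φ₁, cos δ − sin φ₁ sin φ₂) = atan2(0.4529, 0.8104) = 29.199°.
λ₂ = -5.290° + 29.199° = 23.91°.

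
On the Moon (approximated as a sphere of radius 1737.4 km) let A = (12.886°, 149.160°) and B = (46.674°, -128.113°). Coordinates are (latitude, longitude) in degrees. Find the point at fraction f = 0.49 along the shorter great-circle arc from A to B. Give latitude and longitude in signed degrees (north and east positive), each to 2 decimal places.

36.61°, -178.99°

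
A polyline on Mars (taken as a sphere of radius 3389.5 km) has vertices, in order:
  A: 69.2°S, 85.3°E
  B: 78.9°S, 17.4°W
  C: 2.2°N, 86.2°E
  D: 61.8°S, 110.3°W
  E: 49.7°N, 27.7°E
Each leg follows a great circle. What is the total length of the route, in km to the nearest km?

Leg A→B: central angle 0.4457 rad, distance 1510.7 km.
Leg B→C: central angle 1.6538 rad, distance 5605.5 km.
Leg C→D: central angle 2.0790 rad, distance 7046.7 km.
Leg D→E: central angle 2.6889 rad, distance 9114.1 km.
Total: 1510.7 + 5605.5 + 7046.7 + 9114.1 ≈ 23277 km.

23277 km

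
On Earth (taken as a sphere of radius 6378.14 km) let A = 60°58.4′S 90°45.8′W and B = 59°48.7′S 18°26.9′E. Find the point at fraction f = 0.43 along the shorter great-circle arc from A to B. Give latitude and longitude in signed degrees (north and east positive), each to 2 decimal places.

The central angle between A and B is δ = 0.8291 rad.
With f = 0.43, the slerp weights are sin((1−f)δ)/sin δ = 0.6174 and sin(fδ)/sin δ = 0.4733.
Weighted sum of the unit vectors: (0.6174)·(-0.0065,-0.4852,-0.8744) + (0.4733)·(0.4770,0.1591,-0.8644) = (0.2218, -0.2242, -0.9490).
Converting back: φ = atan2(z, √(x²+y²)) = -71.62°, λ = atan2(y, x) = -45.31°.

-71.62°, -45.31°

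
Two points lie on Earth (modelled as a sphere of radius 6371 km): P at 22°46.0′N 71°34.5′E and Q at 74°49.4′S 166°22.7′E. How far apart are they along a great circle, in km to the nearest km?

12586 km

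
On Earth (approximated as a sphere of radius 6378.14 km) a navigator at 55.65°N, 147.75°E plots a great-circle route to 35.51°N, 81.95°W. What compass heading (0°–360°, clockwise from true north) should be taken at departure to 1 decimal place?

39.2°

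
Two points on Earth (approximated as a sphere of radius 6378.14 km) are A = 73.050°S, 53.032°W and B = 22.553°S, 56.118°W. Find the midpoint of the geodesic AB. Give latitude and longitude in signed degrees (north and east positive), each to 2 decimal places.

-47.81°, -55.38°

The central angle between A and B is δ = 0.8818 rad.
With f = 0.5, the slerp weights are sin((1−f)δ)/sin δ = 0.5529 and sin(fδ)/sin δ = 0.5529.
Weighted sum of the unit vectors: (0.5529)·(0.1753,-0.2329,-0.9566) + (0.5529)·(0.5149,-0.7667,-0.3835) = (0.3816, -0.5527, -0.7409).
Converting back: φ = atan2(z, √(x²+y²)) = -47.81°, λ = atan2(y, x) = -55.38°.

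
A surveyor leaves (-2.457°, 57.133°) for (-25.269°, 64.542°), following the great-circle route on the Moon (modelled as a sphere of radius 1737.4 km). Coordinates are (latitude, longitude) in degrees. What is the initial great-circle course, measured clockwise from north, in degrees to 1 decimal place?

Δλ = 7.409° = 0.1293 rad.
y = sin Δλ · cos φ₂ = (0.1290)(0.9043) = 0.1166
x = cos φ₁ sin φ₂ − sin φ₁ cos φ₂ cos Δλ = (0.9991)(-0.4269) − (-0.0429)(0.9043)(0.9917) = -0.3880
θ = atan2(y, x) = 163.27°, so the bearing is 163.3°.

163.3°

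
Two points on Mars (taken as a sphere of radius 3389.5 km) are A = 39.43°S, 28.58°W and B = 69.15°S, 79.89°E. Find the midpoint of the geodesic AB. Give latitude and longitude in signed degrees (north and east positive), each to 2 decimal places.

Central angle δ = 1.0397 rad. Interpolating on the sphere with fraction f = 0.5:
P = [sin((1−f)δ)·A + sin(fδ)·B] / sin δ = 0.5761·A + 0.5761·B in Cartesian coordinates,
giving P = (0.4268, -0.0110, -0.9043), i.e. latitude -64.73°, longitude -1.48°.

-64.73°, -1.48°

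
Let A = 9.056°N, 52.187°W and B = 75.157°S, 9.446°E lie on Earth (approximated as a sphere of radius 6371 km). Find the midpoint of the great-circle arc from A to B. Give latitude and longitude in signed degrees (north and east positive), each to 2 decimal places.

Central angle δ = 1.6028 rad. Interpolating on the sphere with fraction f = 0.5:
P = [sin((1−f)δ)·A + sin(fδ)·B] / sin δ = 0.7187·A + 0.7187·B in Cartesian coordinates,
giving P = (0.6167, -0.5305, -0.5816), i.e. latitude -35.56°, longitude -40.70°.

-35.56°, -40.70°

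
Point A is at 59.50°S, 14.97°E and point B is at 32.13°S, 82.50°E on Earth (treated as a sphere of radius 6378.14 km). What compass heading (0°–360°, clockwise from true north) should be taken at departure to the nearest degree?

89°

With φ₁ = -1.0385, φ₂ = -0.5608, Δλ = 1.1786 rad, the forward-azimuth formula gives
θ = atan2( sin Δλ cos φ₂ , cos φ₁ sin φ₂ − sin φ₁ cos φ₂ cos Δλ ) = atan2(0.7826, 0.0089) = 89.34°.
So the initial bearing is 89°.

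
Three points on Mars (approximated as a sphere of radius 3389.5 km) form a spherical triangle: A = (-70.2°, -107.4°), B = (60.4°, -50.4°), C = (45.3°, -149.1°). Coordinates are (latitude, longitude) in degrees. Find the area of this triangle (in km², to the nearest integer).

23340162 km²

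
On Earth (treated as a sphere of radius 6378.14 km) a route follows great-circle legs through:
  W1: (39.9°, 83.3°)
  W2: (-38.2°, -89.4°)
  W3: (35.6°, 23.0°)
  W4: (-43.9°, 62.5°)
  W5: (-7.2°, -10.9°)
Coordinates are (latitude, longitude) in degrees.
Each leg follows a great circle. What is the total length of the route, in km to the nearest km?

51374 km

Leg W1→W2: central angle 3.0383 rad, distance 19378.9 km.
Leg W2→W3: central angle 2.2187 rad, distance 14150.9 km.
Leg W3→W4: central angle 1.5223 rad, distance 9709.7 km.
Leg W4→W5: central angle 1.2754 rad, distance 8134.6 km.
Total: 19378.9 + 14150.9 + 9709.7 + 8134.6 ≈ 51374 km.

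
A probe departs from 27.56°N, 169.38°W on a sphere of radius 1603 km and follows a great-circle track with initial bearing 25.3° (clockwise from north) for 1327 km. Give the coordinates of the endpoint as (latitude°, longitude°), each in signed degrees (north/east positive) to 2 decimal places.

Angular distance δ = d/R = 1327/1603 = 0.82782 rad; initial bearing θ = 0.4416 rad.
sin φ₂ = sin φ₁ cos δ + cos φ₁ sin δ cos θ = (0.4627)(0.6765) + (0.8865)(0.7365)(0.9041) = 0.9033, so φ₂ = 64.59°.
Δλ = atan2(sin θ sin δ cos φ₁, cos δ − sin φ₁ sin φ₂) = atan2(0.2790, 0.2586) = 47.179°.
λ₂ = -169.380° + 47.179° = -122.20°.

64.59°, -122.20°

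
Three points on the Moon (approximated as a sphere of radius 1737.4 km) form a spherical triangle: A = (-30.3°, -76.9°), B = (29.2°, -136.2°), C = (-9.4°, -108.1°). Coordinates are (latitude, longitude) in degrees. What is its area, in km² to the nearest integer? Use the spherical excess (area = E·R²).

Side lengths (central angles): a = 0.8230, b = 0.6249, c = 1.4317 rad; semiperimeter s = 1.4398.
By l'Huilier's theorem, tan(E/4) = √[tan(s/2) tan((s−a)/2) tan((s−b)/2) tan((s−c)/2)], giving spherical excess E = 0.0885 rad.
Area = E·R² = 0.0885 × (1737.4)² ≈ 267193 km².

267193 km²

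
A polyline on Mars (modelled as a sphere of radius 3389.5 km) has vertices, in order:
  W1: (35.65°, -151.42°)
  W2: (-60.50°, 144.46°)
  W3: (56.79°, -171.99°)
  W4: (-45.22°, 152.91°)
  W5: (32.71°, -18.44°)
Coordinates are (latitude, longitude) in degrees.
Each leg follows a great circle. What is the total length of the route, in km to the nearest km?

Leg W1→W2: central angle 1.9099 rad, distance 6473.5 km.
Leg W2→W3: central angle 2.1326 rad, distance 7228.5 km.
Leg W3→W4: central angle 1.8528 rad, distance 6279.9 km.
Leg W4→W5: central angle 2.8940 rad, distance 9809.4 km.
Total: 6473.5 + 7228.5 + 6279.9 + 9809.4 ≈ 29791 km.

29791 km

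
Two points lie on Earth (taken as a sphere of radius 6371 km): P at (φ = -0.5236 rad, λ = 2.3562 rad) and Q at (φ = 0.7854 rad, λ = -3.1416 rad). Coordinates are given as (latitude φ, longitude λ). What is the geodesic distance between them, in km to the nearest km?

9501 km

Let φ₁ = -0.5236 rad, φ₂ = 0.7854 rad, and Δλ = 0.7854 rad.
Haversine: a = sin²(Δφ/2) + cos φ₁ cos φ₂ sin²(Δλ/2) = 0.3706 + (0.8660)(0.7071)(0.1464) = 0.46027.
Central angle c = 2·arcsin(√a) = 1.49125 rad.
Distance = R·c = 6371 × 1.4913 ≈ 9501 km.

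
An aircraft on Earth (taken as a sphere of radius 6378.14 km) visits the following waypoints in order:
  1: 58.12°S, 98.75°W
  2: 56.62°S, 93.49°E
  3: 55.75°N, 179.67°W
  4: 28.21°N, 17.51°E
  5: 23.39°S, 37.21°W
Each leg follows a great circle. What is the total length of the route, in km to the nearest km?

40709 km

Leg 1→2: central angle 1.1317 rad, distance 7218.2 km.
Leg 2→3: central angle 2.3093 rad, distance 14728.9 km.
Leg 3→4: central angle 1.6540 rad, distance 10549.4 km.
Leg 4→5: central angle 1.2875 rad, distance 8212.1 km.
Total: 7218.2 + 14728.9 + 10549.4 + 8212.1 ≈ 40709 km.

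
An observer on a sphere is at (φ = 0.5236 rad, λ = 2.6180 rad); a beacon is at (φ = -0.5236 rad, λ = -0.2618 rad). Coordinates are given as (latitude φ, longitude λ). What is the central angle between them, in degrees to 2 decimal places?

In radians: φ₁ = 0.5236, φ₂ = -0.5236, Δλ = -165.000° = -2.8798 rad.
Haversine: a = sin²(Δφ/2) + cos φ₁ cos φ₂ sin²(Δλ/2) = 0.2500 + (0.8660)(0.8660)(0.9830) = 0.98722.
Central angle c = 2·arcsin(√a) = 2.91504 rad.
So the angular separation is 167.02°.

167.02°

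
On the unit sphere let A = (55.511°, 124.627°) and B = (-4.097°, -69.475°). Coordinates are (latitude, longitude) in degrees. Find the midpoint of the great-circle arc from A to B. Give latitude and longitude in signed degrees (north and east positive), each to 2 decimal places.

58.08°, -86.58°

The central angle between A and B is δ = 2.2227 rad.
With f = 0.5, the slerp weights are sin((1−f)δ)/sin δ = 1.1275 and sin(fδ)/sin δ = 1.1275.
Weighted sum of the unit vectors: (1.1275)·(-0.3218,0.4659,0.8242) + (1.1275)·(0.3497,-0.9341,-0.0714) = (0.0315, -0.5279, 0.8487).
Converting back: φ = atan2(z, √(x²+y²)) = 58.08°, λ = atan2(y, x) = -86.58°.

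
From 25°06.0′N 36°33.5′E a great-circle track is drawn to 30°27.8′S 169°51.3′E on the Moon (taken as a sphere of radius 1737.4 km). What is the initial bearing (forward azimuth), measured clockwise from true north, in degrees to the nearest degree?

With φ₁ = 0.4381, φ₂ = -0.5317, Δλ = 2.3265 rad, the forward-azimuth formula gives
θ = atan2( sin Δλ cos φ₂ , cos φ₁ sin φ₂ − sin φ₁ cos φ₂ cos Δλ ) = atan2(0.6273, -0.2084) = 108.37°.
So the initial bearing is 108°.

108°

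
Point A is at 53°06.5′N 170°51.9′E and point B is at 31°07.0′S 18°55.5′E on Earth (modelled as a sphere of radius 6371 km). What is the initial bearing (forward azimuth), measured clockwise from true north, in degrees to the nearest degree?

With φ₁ = 0.9269, φ₂ = -0.5431, Δλ = -2.6519 rad, the forward-azimuth formula gives
θ = atan2( sin Δλ cos φ₂ , cos φ₁ sin φ₂ − sin φ₁ cos φ₂ cos Δλ ) = atan2(-0.4027, 0.2940) = -53.87°.
Adding 360° brings this into [0°, 360°): 306°.

306°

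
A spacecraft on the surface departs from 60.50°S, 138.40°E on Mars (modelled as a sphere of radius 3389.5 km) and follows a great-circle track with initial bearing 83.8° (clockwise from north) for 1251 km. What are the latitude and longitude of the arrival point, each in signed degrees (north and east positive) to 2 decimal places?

-52.43°, 174.43°

Angular distance δ = d/R = 1251/3389.5 = 0.36908 rad; initial bearing θ = 1.4626 rad.
sin φ₂ = sin φ₁ cos δ + cos φ₁ sin δ cos θ = (-0.8704)(0.9327) + (0.4924)(0.3608)(0.1080) = -0.7926, so φ₂ = -52.43°.
Δλ = atan2(sin θ sin δ cos φ₁, cos δ − sin φ₁ sin φ₂) = atan2(0.1766, 0.2429) = 36.026°.
λ₂ = 138.400° + 36.026° = 174.43°.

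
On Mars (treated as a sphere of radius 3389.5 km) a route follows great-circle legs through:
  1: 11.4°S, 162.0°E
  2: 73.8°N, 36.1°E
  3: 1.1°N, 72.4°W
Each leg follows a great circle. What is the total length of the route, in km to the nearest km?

12099 km

Leg 1→2: central angle 1.9286 rad, distance 6536.8 km.
Leg 2→3: central angle 1.6409 rad, distance 5561.9 km.
Total: 6536.8 + 5561.9 ≈ 12099 km.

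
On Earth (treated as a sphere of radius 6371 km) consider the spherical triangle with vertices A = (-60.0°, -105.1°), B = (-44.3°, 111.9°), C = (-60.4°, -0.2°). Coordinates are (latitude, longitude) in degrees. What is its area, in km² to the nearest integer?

Side lengths (central angles): a = 1.0767, b = 0.8100, c = 1.2461 rad; semiperimeter s = 1.5664.
By l'Huilier's theorem, tan(E/4) = √[tan(s/2) tan((s−a)/2) tan((s−b)/2) tan((s−c)/2)], giving spherical excess E = 0.5027 rad.
Area = E·R² = 0.5027 × (6371)² ≈ 20406112 km².

20406112 km²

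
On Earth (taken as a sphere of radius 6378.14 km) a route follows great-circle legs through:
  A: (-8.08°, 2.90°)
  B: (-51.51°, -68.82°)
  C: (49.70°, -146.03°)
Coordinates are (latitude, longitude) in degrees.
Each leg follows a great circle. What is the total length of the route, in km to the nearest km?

Leg A→B: central angle 1.2626 rad, distance 8053.4 km.
Leg B→C: central angle 2.1035 rad, distance 13416.2 km.
Total: 8053.4 + 13416.2 ≈ 21470 km.

21470 km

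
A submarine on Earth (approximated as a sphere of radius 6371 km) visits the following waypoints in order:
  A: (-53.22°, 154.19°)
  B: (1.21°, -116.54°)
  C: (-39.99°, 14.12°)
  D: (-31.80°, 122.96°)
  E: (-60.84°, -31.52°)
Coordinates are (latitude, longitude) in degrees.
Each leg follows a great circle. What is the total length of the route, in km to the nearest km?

42147 km

Leg A→B: central angle 1.5801 rad, distance 10066.7 km.
Leg B→C: central angle 2.1091 rad, distance 13437.0 km.
Leg C→D: central angle 1.4421 rad, distance 9187.4 km.
Leg D→E: central angle 1.4842 rad, distance 9456.0 km.
Total: 10066.7 + 13437.0 + 9187.4 + 9456.0 ≈ 42147 km.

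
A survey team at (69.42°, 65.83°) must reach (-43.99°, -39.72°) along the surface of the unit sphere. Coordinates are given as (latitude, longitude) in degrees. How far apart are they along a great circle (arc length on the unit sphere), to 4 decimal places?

2.3717

With latitudes φ₁ = 69.420°, φ₂ = -43.990° and longitude difference Δλ = -105.550°:
cos c = sin φ₁ sin φ₂ + cos φ₁ cos φ₂ cos Δλ = (0.9362)(-0.6945) + (0.3515)(0.7195)(-0.2681) = -0.71801,
so c = arccos(-0.71801) = 2.37173 rad.
On the unit sphere the arc length equals the central angle: 2.3717.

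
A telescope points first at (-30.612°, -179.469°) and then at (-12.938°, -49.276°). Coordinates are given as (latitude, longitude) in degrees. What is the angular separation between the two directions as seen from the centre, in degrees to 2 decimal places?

Let φ₁ = -0.5343 rad, φ₂ = -0.2258 rad, and Δλ = 2.2723 rad.
Haversine: a = sin²(Δφ/2) + cos φ₁ cos φ₂ sin²(Δλ/2) = 0.0236 + (0.8606)(0.9746)(0.8227) = 0.71365.
Central angle c = 2·arcsin(√a) = 2.01231 rad.
So the angular separation is 115.30°.

115.30°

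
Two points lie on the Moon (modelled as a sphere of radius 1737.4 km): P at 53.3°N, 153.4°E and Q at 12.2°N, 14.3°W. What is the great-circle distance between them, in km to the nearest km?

In radians: φ₁ = 0.9303, φ₂ = 0.2129, Δλ = -167.700° = -2.9269 rad.
Haversine: a = sin²(Δφ/2) + cos φ₁ cos φ₂ sin²(Δλ/2) = 0.1232 + (0.5976)(0.9774)(0.9885) = 0.70064.
Central angle c = 2·arcsin(√a) = 1.98372 rad.
Distance = R·c = 1737.4 × 1.9837 ≈ 3447 km.

3447 km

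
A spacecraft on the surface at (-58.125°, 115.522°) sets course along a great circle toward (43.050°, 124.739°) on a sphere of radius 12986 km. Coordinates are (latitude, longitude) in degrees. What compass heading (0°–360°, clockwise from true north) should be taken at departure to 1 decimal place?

With φ₁ = -1.0145, φ₂ = 0.7514, Δλ = 0.1609 rad, the forward-azimuth formula gives
θ = atan2( sin Δλ cos φ₂ , cos φ₁ sin φ₂ − sin φ₁ cos φ₂ cos Δλ ) = atan2(0.1170, 0.9730) = 6.86°.
So the initial bearing is 6.9°.

6.9°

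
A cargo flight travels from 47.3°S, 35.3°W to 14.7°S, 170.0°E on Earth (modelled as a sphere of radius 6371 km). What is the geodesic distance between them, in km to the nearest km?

Let φ₁ = -0.8255 rad, φ₂ = -0.2566 rad, and Δλ = -2.7000 rad.
cos c = sin φ₁ sin φ₂ + cos φ₁ cos φ₂ cos Δλ = (-0.7349)(-0.2538) + (0.6782)(0.9673)(-0.9041) = -0.40655,
so c = arccos(-0.40655) = 1.98947 rad.
Distance = R·c = 6371 × 1.9895 ≈ 12675 km.

12675 km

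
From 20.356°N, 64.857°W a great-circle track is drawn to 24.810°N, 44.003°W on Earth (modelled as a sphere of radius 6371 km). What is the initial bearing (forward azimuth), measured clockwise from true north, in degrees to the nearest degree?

73°

With φ₁ = 0.3553, φ₂ = 0.4330, Δλ = 0.3640 rad, the forward-azimuth formula gives
θ = atan2( sin Δλ cos φ₂ , cos φ₁ sin φ₂ − sin φ₁ cos φ₂ cos Δλ ) = atan2(0.3231, 0.0983) = 73.07°.
So the initial bearing is 73°.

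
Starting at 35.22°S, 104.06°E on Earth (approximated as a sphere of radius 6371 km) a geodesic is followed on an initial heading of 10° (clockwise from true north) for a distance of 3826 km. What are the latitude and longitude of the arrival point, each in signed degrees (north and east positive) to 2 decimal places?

-1.21°, 109.69°

Angular distance δ = d/R = 3826/6371 = 0.60053 rad; initial bearing θ = 0.1745 rad.
sin φ₂ = sin φ₁ cos δ + cos φ₁ sin δ cos θ = (-0.5767)(0.8250) + (0.8169)(0.5651)(0.9848) = -0.0212, so φ₂ = -1.21°.
Δλ = atan2(sin θ sin δ cos φ₁, cos δ − sin φ₁ sin φ₂) = atan2(0.0802, 0.8128) = 5.633°.
λ₂ = 104.060° + 5.633° = 109.69°.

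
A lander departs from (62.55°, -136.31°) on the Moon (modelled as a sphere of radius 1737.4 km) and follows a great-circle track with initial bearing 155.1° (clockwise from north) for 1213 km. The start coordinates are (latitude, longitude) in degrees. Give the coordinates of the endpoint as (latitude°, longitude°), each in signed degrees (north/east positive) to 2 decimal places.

24.27°, -119.04°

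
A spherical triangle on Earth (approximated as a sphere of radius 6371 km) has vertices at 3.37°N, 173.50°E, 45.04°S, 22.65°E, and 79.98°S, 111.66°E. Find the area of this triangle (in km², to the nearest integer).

Side lengths (central angles): a = 0.7969, b = 1.5467, c = 2.2885 rad; semiperimeter s = 2.3160.
By l'Huilier's theorem, tan(E/4) = √[tan(s/2) tan((s−a)/2) tan((s−b)/2) tan((s−c)/2)], giving spherical excess E = 0.4382 rad.
Area = E·R² = 0.4382 × (6371)² ≈ 17785872 km².

17785872 km²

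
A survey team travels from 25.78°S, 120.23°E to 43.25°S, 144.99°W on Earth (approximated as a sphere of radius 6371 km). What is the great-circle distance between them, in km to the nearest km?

8441 km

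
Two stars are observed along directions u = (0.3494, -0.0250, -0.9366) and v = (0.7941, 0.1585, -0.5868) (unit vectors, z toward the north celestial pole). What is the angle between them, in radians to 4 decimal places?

0.6039 rad

u·v = 0.8231; |u| = 1.0000, |v| = 1.0000.
cos θ = (u·v)/(|u||v|) = 0.8231, so θ = 0.6039 rad.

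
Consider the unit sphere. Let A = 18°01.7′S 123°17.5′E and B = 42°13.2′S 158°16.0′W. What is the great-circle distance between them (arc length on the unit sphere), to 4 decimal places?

1.2142

Let φ₁ = -0.3147 rad, φ₂ = -0.7369 rad, and Δλ = 1.3691 rad.
cos c = sin φ₁ sin φ₂ + cos φ₁ cos φ₂ cos Δλ = (-0.3095)(-0.6720) + (0.9509)(0.7406)(0.2004) = 0.34907,
so c = arccos(0.34907) = 1.21422 rad.
On the unit sphere the arc length equals the central angle: 1.2142.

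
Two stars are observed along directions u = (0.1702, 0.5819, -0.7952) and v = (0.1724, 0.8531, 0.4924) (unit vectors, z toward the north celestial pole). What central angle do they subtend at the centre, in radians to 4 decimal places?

u·v = 0.1342; |u| = 1.0000, |v| = 1.0000.
cos θ = (u·v)/(|u||v|) = 0.1342, so θ = 1.4362 rad.

1.4362 rad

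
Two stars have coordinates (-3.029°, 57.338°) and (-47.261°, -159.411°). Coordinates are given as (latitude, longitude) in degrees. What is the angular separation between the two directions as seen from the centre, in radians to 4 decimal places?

In radians: φ₁ = -0.0529, φ₂ = -0.8249, Δλ = 143.251° = 2.5002 rad.
Haversine: a = sin²(Δφ/2) + cos φ₁ cos φ₂ sin²(Δλ/2) = 0.1417 + (0.9986)(0.6787)(0.9006) = 0.75211.
Central angle c = 2·arcsin(√a) = 2.09927 rad.
So the angular separation is 2.0993 rad.

2.0993 rad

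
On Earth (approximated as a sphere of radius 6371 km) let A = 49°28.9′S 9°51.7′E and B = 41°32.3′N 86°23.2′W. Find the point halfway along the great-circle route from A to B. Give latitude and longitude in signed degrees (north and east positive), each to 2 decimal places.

-5.92°, -42.77°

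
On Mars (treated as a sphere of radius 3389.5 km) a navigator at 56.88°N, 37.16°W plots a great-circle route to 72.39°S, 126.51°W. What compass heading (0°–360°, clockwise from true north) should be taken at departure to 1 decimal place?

Δλ = -89.350° = -1.5595 rad.
y = sin Δλ · cos φ₂ = (-0.9999)(0.3025) = -0.3025
x = cos φ₁ sin φ₂ − sin φ₁ cos φ₂ cos Δλ = (0.5464)(-0.9531) − (0.8375)(0.3025)(0.0113) = -0.5237
θ = atan2(y, x) = -149.99°; adding 360° gives 210.0°.

210.0°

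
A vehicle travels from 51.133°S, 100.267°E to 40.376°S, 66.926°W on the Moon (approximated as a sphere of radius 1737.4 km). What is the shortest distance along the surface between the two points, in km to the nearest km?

2663 km

Let φ₁ = -0.8924 rad, φ₂ = -0.7047 rad, and Δλ = -2.9181 rad.
cos c = sin φ₁ sin φ₂ + cos φ₁ cos φ₂ cos Δλ = (-0.7786)(-0.6478) + (0.6275)(0.7618)(-0.9751) = 0.03823,
so c = arccos(0.03823) = 1.53256 rad.
Distance = R·c = 1737.4 × 1.5326 ≈ 2663 km.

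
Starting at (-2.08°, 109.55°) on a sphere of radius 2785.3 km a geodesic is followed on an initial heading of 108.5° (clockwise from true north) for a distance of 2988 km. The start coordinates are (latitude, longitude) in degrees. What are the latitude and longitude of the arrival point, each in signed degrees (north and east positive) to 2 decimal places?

Angular distance δ = d/R = 2988/2785.3 = 1.07277 rad; initial bearing θ = 1.8937 rad.
sin φ₂ = sin φ₁ cos δ + cos φ₁ sin δ cos θ = (-0.0363)(0.4777) + (0.9993)(0.8785)(-0.3173) = -0.2959, so φ₂ = -17.21°.
Δλ = atan2(sin θ sin δ cos φ₁, cos δ − sin φ₁ sin φ₂) = atan2(0.8326, 0.4669) = 60.714°.
λ₂ = 109.550° + 60.714° = 170.26°.

-17.21°, 170.26°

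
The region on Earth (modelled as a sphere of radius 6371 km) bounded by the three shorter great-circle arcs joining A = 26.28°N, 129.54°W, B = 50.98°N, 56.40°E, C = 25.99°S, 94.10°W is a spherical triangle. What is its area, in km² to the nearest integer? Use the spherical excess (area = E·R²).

Side lengths (central angles): a = 2.5553, b = 1.0899, c = 1.7900 rad; semiperimeter s = 2.7176.
By l'Huilier's theorem, tan(E/4) = √[tan(s/2) tan((s−a)/2) tan((s−b)/2) tan((s−c)/2)], giving spherical excess E = 1.6824 rad.
Area = E·R² = 1.6824 × (6371)² ≈ 68288182 km².

68288182 km²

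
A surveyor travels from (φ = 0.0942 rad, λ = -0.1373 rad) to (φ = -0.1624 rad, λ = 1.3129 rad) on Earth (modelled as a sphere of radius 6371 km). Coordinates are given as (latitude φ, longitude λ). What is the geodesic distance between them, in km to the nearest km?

Let φ₁ = 0.0942 rad, φ₂ = -0.1624 rad, and Δλ = 1.4502 rad.
Haversine: a = sin²(Δφ/2) + cos φ₁ cos φ₂ sin²(Δλ/2) = 0.0164 + (0.9956)(0.9868)(0.4398) = 0.44851.
Central angle c = 2·arcsin(√a) = 1.46763 rad.
Distance = R·c = 6371 × 1.4676 ≈ 9350 km.

9350 km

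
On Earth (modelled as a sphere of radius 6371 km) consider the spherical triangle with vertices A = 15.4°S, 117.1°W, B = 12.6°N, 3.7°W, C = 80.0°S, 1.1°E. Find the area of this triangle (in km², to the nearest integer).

Side lengths (central angles): a = 1.6168, b = 1.3874, c = 2.0171 rad; semiperimeter s = 2.5106.
By l'Huilier's theorem, tan(E/4) = √[tan(s/2) tan((s−a)/2) tan((s−b)/2) tan((s−c)/2)], giving spherical excess E = 1.7979 rad.
Area = E·R² = 1.7979 × (6371)² ≈ 72976509 km².

72976509 km²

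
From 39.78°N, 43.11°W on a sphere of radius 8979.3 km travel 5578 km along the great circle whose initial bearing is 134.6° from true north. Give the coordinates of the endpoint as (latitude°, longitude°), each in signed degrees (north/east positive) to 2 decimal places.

11.90°, -18.05°

Angular distance δ = d/R = 5578/8979.3 = 0.62121 rad; initial bearing θ = 2.3492 rad.
sin φ₂ = sin φ₁ cos δ + cos φ₁ sin δ cos θ = (0.6398)(0.8132) + (0.7685)(0.5820)(-0.7022) = 0.2062, so φ₂ = 11.90°.
Δλ = atan2(sin θ sin δ cos φ₁, cos δ − sin φ₁ sin φ₂) = atan2(0.3185, 0.6812) = 25.057°.
λ₂ = -43.110° + 25.057° = -18.05°.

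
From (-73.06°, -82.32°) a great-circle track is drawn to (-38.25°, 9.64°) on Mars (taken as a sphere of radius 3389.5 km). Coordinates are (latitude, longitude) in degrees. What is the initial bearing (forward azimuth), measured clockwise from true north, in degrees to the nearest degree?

Δλ = 91.960° = 1.6050 rad.
y = sin Δλ · cos φ₂ = (0.9994)(0.7853) = 0.7849
x = cos φ₁ sin φ₂ − sin φ₁ cos φ₂ cos Δλ = (0.2914)(-0.6191) − (-0.9566)(0.7853)(-0.0342) = -0.2061
θ = atan2(y, x) = 104.71°, so the bearing is 105°.

105°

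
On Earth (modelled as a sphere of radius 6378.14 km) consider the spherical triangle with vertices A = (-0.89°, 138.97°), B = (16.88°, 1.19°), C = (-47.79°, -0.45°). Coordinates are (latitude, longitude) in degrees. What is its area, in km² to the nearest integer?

99859904 km²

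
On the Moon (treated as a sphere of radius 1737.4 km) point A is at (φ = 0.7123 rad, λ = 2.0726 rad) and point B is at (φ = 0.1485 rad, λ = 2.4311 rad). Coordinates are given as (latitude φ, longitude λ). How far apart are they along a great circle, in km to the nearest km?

With latitudes φ₁ = 40.812°, φ₂ = 8.508° and longitude difference Δλ = 20.541°:
cos c = sin φ₁ sin φ₂ + cos φ₁ cos φ₂ cos Δλ = (0.6536)(0.1480) + (0.7569)(0.9890)(0.9364) = 0.79764,
so c = arccos(0.79764) = 0.64742 rad.
Distance = R·c = 1737.4 × 0.6474 ≈ 1125 km.

1125 km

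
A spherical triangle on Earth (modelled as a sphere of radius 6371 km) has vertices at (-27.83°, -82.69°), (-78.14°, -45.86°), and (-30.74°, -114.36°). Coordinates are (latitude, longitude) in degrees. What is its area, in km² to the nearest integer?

Side lengths (central angles): a = 0.9704, b = 0.4832, c = 0.9243 rad; semiperimeter s = 1.1890.
By l'Huilier's theorem, tan(E/4) = √[tan(s/2) tan((s−a)/2) tan((s−b)/2) tan((s−c)/2)], giving spherical excess E = 0.2409 rad.
Area = E·R² = 0.2409 × (6371)² ≈ 9778039 km².

9778039 km²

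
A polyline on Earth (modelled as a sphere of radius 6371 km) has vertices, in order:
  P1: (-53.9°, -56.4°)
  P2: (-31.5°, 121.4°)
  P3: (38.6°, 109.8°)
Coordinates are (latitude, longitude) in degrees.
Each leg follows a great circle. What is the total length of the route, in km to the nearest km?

18403 km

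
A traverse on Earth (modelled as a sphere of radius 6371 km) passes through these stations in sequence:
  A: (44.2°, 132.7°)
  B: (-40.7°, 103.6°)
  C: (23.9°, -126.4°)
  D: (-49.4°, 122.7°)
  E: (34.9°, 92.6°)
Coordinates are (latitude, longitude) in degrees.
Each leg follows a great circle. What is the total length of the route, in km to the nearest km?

48237 km

Leg A→B: central angle 1.5505 rad, distance 9878.3 km.
Leg B→C: central angle 2.3599 rad, distance 15035.0 km.
Leg C→D: central angle 2.1175 rad, distance 13490.5 km.
Leg D→E: central angle 1.5434 rad, distance 9833.3 km.
Total: 9878.3 + 15035.0 + 13490.5 + 9833.3 ≈ 48237 km.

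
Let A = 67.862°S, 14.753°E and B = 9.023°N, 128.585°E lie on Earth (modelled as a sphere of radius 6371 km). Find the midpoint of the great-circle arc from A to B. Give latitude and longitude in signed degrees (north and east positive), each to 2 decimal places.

-40.41°, 106.16°

Central angle δ = 1.8709 rad. Interpolating on the sphere with fraction f = 0.5:
P = [sin((1−f)δ)·A + sin(fδ)·B] / sin δ = 0.8425·A + 0.8425·B in Cartesian coordinates,
giving P = (-0.2119, 0.7313, -0.6483), i.e. latitude -40.41°, longitude 106.16°.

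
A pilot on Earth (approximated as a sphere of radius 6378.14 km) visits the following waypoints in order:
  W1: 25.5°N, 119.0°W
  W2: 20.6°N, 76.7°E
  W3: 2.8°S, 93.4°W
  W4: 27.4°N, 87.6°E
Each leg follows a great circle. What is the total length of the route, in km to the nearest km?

49713 km

Leg W1→W2: central angle 2.2941 rad, distance 14632.2 km.
Leg W2→W3: central angle 2.7882 rad, distance 17783.6 km.
Leg W3→W4: central angle 2.7119 rad, distance 17297.0 km.
Total: 14632.2 + 17783.6 + 17297.0 ≈ 49713 km.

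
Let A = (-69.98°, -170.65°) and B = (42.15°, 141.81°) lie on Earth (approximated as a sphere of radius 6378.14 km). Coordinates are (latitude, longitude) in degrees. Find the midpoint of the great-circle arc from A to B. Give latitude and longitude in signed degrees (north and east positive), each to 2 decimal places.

-14.96°, 156.37°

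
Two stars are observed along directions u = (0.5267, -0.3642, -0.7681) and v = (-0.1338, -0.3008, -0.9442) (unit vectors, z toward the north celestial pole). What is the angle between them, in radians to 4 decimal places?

u·v = 0.7643; |u| = 1.0000, |v| = 0.9999.
cos θ = (u·v)/(|u||v|) = 0.7643, so θ = 0.7008 rad.

0.7008 rad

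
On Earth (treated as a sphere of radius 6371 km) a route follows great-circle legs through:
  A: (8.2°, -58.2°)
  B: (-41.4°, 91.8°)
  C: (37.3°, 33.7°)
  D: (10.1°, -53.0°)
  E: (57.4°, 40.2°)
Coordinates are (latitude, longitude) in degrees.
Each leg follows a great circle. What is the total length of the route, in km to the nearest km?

44135 km

Leg A→B: central angle 2.3999 rad, distance 15289.5 km.
Leg B→C: central angle 1.6563 rad, distance 10552.5 km.
Leg C→D: central angle 1.4189 rad, distance 9039.6 km.
Leg D→E: central angle 1.4524 rad, distance 9253.2 km.
Total: 15289.5 + 10552.5 + 9039.6 + 9253.2 ≈ 44135 km.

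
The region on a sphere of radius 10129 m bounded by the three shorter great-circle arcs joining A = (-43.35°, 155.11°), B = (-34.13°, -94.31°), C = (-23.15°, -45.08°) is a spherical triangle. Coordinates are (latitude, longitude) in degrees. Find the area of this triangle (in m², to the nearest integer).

Side lengths (central angles): a = 0.7704, b = 1.9366, c = 1.3964 rad; semiperimeter s = 2.0517.
By l'Huilier's theorem, tan(E/4) = √[tan(s/2) tan((s−a)/2) tan((s−b)/2) tan((s−c)/2)], giving spherical excess E = 0.6159 rad.
Area = E·R² = 0.6159 × (10129)² ≈ 63188190 m².

63188190 m²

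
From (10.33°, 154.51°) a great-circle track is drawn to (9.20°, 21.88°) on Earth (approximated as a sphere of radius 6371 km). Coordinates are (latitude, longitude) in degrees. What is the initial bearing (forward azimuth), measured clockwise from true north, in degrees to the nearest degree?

291°

With φ₁ = 0.1803, φ₂ = 0.1606, Δλ = -2.3148 rad, the forward-azimuth formula gives
θ = atan2( sin Δλ cos φ₂ , cos φ₁ sin φ₂ − sin φ₁ cos φ₂ cos Δλ ) = atan2(-0.7263, 0.2772) = -69.11°.
Adding 360° brings this into [0°, 360°): 291°.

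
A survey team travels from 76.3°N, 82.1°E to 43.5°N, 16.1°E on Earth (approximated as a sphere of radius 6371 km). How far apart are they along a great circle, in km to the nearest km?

4713 km

In radians: φ₁ = 1.3317, φ₂ = 0.7592, Δλ = -66.000° = -1.1519 rad.
Haversine: a = sin²(Δφ/2) + cos φ₁ cos φ₂ sin²(Δλ/2) = 0.0797 + (0.2368)(0.7254)(0.2966) = 0.13068.
Central angle c = 2·arcsin(√a) = 0.73974 rad.
Distance = R·c = 6371 × 0.7397 ≈ 4713 km.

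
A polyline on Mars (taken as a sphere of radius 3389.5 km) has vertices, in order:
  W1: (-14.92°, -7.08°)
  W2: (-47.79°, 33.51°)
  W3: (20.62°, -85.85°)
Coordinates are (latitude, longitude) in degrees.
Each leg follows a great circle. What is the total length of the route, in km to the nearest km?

Leg W1→W2: central angle 0.8180 rad, distance 2772.5 km.
Leg W2→W3: central angle 2.1763 rad, distance 7376.5 km.
Total: 2772.5 + 7376.5 ≈ 10149 km.

10149 km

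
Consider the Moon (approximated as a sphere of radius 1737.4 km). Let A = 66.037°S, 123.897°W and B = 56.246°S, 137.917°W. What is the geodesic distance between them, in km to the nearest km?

359 km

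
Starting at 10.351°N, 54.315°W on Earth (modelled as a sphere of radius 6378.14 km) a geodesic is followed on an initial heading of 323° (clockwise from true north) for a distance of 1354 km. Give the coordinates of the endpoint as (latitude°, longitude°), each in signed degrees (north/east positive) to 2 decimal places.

Angular distance δ = d/R = 1354/6378.14 = 0.21229 rad; initial bearing θ = 5.6374 rad.
sin φ₂ = sin φ₁ cos δ + cos φ₁ sin δ cos θ = (0.1797)(0.9776) + (0.9837)(0.2107)(0.7986) = 0.3412, so φ₂ = 19.95°.
Δλ = atan2(sin θ sin δ cos φ₁, cos δ − sin φ₁ sin φ₂) = atan2(-0.1247, 0.9162) = -7.752°.
λ₂ = -54.315° − 7.752° = -62.07°.

19.95°, -62.07°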